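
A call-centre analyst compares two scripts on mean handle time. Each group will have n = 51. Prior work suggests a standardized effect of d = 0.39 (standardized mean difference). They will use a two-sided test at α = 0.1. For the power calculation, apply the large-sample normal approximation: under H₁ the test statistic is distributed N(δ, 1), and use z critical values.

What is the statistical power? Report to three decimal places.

Noncentrality parameter: δ = d·√(n/2) = 0.39 × √(51/2) = 1.9694
Critical value for a two-sided test at α = 0.1: z_{α/2} = 1.645.
Power = Φ(δ − 1.645) + Φ(−δ − 1.645) = Φ(0.325) + Φ(-3.614) = 0.6272 + 0.0002 = 0.6274.

Power ≈ 0.627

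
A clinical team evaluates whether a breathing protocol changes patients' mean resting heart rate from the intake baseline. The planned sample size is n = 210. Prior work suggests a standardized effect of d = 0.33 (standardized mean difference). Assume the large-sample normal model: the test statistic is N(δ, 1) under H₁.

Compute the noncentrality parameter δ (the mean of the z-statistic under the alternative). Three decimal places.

δ ≈ 4.782

The noncentrality parameter scales effect size by the design's sample-size factor: δ = d·√n = 0.33 × √210 = 4.7822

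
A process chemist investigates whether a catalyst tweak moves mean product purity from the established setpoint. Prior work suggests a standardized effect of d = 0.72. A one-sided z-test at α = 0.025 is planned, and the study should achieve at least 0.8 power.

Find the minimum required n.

For power 0.8 need Φ(δ − z_{0.025}) = 0.8, so δ = z_{0.025} + z_{0.20} = 1.960 + 0.842 = 2.802.
δ = d·√n ⇒ n = (δ/d)² = (2.802 / 0.72)² = 15.14.
Round up to the next whole unit.

n = 16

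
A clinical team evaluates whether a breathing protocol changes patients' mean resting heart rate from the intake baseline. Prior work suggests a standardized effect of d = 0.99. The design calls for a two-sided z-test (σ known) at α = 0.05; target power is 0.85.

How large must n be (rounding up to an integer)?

Set Φ(δ − 1.960) = 0.85; then δ − 1.960 = Φ⁻¹(0.85) = 1.036, giving δ = 2.996.
(For δ > 0 the lower-tail rejection region contributes negligibly to power, so the one-term inversion is standard.)
δ = d·√n ⇒ n = (δ/d)² = (2.996 / 0.99)² = 9.16.
Rounding up, n = 10.

n = 10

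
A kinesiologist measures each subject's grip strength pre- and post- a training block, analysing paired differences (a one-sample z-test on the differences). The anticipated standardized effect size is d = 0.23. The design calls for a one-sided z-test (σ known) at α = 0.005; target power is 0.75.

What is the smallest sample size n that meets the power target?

n = 200

Set Φ(δ − 2.576) = 0.75; then δ − 2.576 = Φ⁻¹(0.75) = 0.674, giving δ = 3.250.
δ = d·√n ⇒ n = (δ/d)² = (3.250 / 0.23)² = 199.71.
Round up to the next whole unit.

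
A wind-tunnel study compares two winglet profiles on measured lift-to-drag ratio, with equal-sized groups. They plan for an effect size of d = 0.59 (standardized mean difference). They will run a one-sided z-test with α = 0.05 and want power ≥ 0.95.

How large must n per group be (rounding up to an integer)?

For power 0.95 need Φ(δ − z_{0.05}) = 0.95, so δ = z_{0.05} + z_{0.05} = 1.645 + 1.645 = 3.290.
δ = d·√(n/2) ⇒ n = 2(δ/d)² = 2 × (3.290 / 0.59)² = 62.18.
Round up to the next whole unit.

n = 63 per group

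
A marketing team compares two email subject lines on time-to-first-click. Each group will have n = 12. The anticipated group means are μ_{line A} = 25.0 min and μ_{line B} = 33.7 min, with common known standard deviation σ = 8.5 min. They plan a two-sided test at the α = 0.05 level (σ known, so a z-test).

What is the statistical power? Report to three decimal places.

Standardized effect: d = |μ_{line A} − μ_{line B}| / σ = |25.0 − 33.7| / 8.5 = 1.0235
Noncentrality parameter: δ = d·√(n/2) = 1.0235 × √(12/2) = 2.5071
Two-sided α = 0.05 → critical value z_{0.025} = 1.960.
Power = Φ(δ − 1.960) + Φ(−δ − 1.960) = Φ(0.547) + Φ(-4.467) = 0.7079 + 0.0000 = 0.7079.

Power ≈ 0.708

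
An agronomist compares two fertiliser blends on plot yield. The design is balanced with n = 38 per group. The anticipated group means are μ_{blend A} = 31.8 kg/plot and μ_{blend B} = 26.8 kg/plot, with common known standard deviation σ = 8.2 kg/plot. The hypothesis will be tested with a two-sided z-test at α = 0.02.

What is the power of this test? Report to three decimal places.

Power ≈ 0.630

Standardized effect: d = |μ_{blend A} − μ_{blend B}| / σ = |31.8 − 26.8| / 8.2 = 0.6098
Noncentrality parameter: δ = d·√(n/2) = 0.6098 × √(38/2) = 2.6579
Two-sided α = 0.02 → critical value z_{0.01} = 2.326.
Power = Φ(δ − 2.326) + Φ(−δ − 2.326) = Φ(0.332) + Φ(-4.984) = 0.6299 + 0.0000 = 0.6299.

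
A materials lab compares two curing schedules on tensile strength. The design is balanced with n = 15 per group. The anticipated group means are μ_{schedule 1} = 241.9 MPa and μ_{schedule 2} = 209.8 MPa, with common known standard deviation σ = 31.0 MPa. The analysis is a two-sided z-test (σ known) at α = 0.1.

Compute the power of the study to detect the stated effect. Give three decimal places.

Standardized effect: d = |μ_{schedule 1} − μ_{schedule 2}| / σ = |241.9 − 209.8| / 31.0 = 1.0355
Noncentrality parameter: δ = d·√(n/2) = 1.0355 × √(15/2) = 2.8358
Two-sided α = 0.1 → critical value z_{0.05} = 1.645.
Power = Φ(δ − 1.645) + Φ(−δ − 1.645) = Φ(1.191) + Φ(-4.481) = 0.8832 + 0.0000 = 0.8832.

Power ≈ 0.883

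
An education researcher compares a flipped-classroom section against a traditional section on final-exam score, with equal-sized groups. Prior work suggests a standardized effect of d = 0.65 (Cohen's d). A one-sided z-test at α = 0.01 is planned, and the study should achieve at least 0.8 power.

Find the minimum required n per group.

Set Φ(δ − 2.326) = 0.8; then δ − 2.326 = Φ⁻¹(0.8) = 0.842, giving δ = 3.168.
δ = d·√(n/2) ⇒ n = 2(δ/d)² = 2 × (3.168 / 0.65)² = 47.51.
Rounding up, n = 48 per group.

n = 48 per group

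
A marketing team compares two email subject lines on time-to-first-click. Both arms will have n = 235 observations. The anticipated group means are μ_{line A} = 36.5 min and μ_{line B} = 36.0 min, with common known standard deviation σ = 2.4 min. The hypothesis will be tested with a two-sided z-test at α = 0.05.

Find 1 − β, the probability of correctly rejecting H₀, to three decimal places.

Standardized effect: d = |μ_{line A} − μ_{line B}| / σ = |36.5 − 36.0| / 2.4 = 0.2083
Noncentrality parameter: δ = d·√(n/2) = 0.2083 × √(235/2) = 2.2583
Critical value for a two-sided test at α = 0.05: z_{α/2} = 1.960.
Power = Φ(δ − 1.960) + Φ(−δ − 1.960) = Φ(0.298) + Φ(-4.218) = 0.6173 + 0.0000 = 0.6173.

Power ≈ 0.617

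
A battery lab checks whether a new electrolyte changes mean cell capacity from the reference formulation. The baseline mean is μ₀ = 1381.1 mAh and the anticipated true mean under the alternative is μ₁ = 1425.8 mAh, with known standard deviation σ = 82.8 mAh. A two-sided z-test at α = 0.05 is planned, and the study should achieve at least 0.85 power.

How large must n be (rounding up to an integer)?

Standardized effect: d = |μ₁ − μ₀| / σ = |1425.8 − 1381.1| / 82.8 = 0.5399
For power 0.85 need Φ(δ − z_{0.025}) = 0.85, so δ = z_{0.025} + z_{0.15} = 1.960 + 1.036 = 2.996.
(The Φ(−δ − z_{α/2}) term is vanishingly small for δ > 0 and is dropped in the standard sample-size formula.)
δ = d·√n ⇒ n = (δ/d)² = (2.996 / 0.5399)² = 30.81.
Rounding up, n = 31.

n = 31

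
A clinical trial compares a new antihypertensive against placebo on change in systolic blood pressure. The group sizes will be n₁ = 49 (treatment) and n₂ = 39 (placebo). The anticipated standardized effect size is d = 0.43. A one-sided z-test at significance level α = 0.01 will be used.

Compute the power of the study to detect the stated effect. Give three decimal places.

Power ≈ 0.374

Noncentrality parameter: δ = d / √(1/n₁ + 1/n₂) = 0.43 / √(1/49 + 1/39) = 2.0038
Critical value for a one-sided test at α = 0.01: z_α = 2.326.
Power = Φ(δ − 2.326) = Φ(-0.323) = 0.3735.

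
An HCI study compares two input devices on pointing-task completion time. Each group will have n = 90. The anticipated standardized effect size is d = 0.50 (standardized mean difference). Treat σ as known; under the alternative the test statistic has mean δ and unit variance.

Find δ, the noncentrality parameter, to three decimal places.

δ ≈ 3.354

δ = d·√(n/2) = 0.50 × √(90/2) = 3.3541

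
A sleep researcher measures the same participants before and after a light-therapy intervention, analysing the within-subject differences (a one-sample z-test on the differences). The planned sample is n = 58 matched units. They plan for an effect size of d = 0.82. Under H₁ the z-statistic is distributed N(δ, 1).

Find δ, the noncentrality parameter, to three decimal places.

δ ≈ 6.245

δ = d·√n = 0.82 × √58 = 6.2449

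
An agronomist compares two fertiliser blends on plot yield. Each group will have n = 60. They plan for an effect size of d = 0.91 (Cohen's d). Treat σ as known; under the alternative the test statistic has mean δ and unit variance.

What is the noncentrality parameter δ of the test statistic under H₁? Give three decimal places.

δ ≈ 4.984

δ = d·√(n/2) = 0.91 × √(60/2) = 4.9843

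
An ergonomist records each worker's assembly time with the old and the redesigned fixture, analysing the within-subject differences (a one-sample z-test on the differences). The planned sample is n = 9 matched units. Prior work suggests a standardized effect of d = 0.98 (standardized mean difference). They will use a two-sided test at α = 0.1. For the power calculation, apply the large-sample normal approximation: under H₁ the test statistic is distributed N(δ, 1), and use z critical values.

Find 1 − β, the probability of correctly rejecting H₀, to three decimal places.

Power ≈ 0.902

Noncentrality parameter: δ = d·√n = 0.98 × √9 = 2.9400
Two-sided α = 0.1 → critical value z_{0.05} = 1.645.
Power = Φ(δ − 1.645) + Φ(−δ − 1.645) = Φ(1.295) + Φ(-4.585) = 0.9024 + 0.0000 = 0.9024.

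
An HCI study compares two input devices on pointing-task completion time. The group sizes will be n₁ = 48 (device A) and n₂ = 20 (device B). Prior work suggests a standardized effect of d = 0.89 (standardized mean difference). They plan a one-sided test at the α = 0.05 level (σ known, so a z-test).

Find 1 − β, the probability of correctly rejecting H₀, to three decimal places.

Power ≈ 0.955

Noncentrality parameter: δ = d / √(1/n₁ + 1/n₂) = 0.89 / √(1/48 + 1/20) = 3.3440
One-sided α = 0.05 → critical value z_{0.05} = 1.645.
Power = P(Z > 1.645 − δ) = Φ(1.699) = 0.9554.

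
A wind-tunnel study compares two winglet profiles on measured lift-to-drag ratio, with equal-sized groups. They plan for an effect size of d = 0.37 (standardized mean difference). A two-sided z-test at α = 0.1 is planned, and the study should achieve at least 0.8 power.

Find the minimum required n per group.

n = 91 per group

For power 0.8 need Φ(δ − z_{0.05}) = 0.8, so δ = z_{0.05} + z_{0.20} = 1.645 + 0.842 = 2.486.
(For δ > 0 the lower-tail rejection region contributes negligibly to power, so the one-term inversion is standard.)
δ = d·√(n/2) ⇒ n = 2(δ/d)² = 2 × (2.486 / 0.37)² = 90.32.
Rounding up, n = 91 per group.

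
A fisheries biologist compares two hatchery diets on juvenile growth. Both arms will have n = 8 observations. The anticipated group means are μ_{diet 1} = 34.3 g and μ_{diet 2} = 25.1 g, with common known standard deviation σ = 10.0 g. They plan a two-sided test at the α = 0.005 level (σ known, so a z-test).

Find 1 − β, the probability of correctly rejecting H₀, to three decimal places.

Standardized effect: d = |μ_{diet 1} − μ_{diet 2}| / σ = |34.3 − 25.1| / 10.0 = 0.9200
Noncentrality parameter: δ = d·√(n/2) = 0.9200 × √(8/2) = 1.8400
Two-sided α = 0.005 → critical value z_{0.0025} = 2.807.
Power = Φ(δ − 2.807) + Φ(−δ − 2.807) = Φ(-0.967) + Φ(-4.647) = 0.1668 + 0.0000 = 0.1668.

Power ≈ 0.167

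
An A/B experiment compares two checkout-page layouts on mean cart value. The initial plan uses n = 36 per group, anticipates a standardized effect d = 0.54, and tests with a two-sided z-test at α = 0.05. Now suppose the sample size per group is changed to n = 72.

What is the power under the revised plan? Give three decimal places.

Power ≈ 0.900

With n = 72 per group: δ = d·√(n/2) = 0.54 × √(72/2) = 3.2400. Critical value z_{0.025} = 1.960.
Revised power = Φ(δ − 1.960) + Φ(−δ − 1.960) = Φ(1.280) + Φ(-5.200) = 0.8997 + 0.0000 = 0.8997.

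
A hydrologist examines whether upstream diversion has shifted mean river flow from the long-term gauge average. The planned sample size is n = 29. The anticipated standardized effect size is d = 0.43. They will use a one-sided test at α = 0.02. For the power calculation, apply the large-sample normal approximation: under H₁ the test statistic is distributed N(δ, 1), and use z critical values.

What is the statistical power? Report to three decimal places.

Power ≈ 0.603

Noncentrality parameter: δ = d·√n = 0.43 × √29 = 2.3156
One-sided α = 0.02 → critical value z_{0.02} = 2.054.
Power = Φ(δ − 2.054) = Φ(0.262) = 0.6033.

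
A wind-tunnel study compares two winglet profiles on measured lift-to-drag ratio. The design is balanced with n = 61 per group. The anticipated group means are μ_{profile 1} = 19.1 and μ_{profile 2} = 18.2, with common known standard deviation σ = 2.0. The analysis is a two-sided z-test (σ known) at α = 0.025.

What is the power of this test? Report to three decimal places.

Power ≈ 0.596

Standardized effect: d = |μ_{profile 1} − μ_{profile 2}| / σ = |19.1 − 18.2| / 2.0 = 0.4500
Noncentrality parameter: δ = d·√(n/2) = 0.4500 × √(61/2) = 2.4852
Two-sided α = 0.025 → critical value z_{0.0125} = 2.241.
Power = Φ(δ − 2.241) + Φ(−δ − 2.241) = Φ(0.244) + Φ(-4.727) = 0.5963 + 0.0000 = 0.5963.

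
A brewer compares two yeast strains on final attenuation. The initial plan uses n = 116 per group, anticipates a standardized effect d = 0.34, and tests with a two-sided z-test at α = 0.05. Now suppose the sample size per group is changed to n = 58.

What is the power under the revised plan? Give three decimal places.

With n = 58 per group: δ = d·√(n/2) = 0.34 × √(58/2) = 1.8310. Critical value z_{0.025} = 1.960.
Revised power = Φ(δ − 1.960) + Φ(−δ − 1.960) = Φ(-0.129) + Φ(-3.791) = 0.4487 + 0.0001 = 0.4488.

Power ≈ 0.449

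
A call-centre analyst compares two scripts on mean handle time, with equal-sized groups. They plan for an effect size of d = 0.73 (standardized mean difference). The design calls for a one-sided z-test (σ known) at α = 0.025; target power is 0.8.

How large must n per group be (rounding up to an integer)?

Set Φ(δ − 1.960) = 0.8; then δ − 1.960 = Φ⁻¹(0.8) = 0.842, giving δ = 2.802.
δ = d·√(n/2) ⇒ n = 2(δ/d)² = 2 × (2.802 / 0.73)² = 29.46.
Round up to the next whole unit.

n = 30 per group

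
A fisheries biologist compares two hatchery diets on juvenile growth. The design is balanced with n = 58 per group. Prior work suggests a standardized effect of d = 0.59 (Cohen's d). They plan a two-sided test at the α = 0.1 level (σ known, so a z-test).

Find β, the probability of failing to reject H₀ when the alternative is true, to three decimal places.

Noncentrality parameter: δ = d·√(n/2) = 0.59 × √(58/2) = 3.1772
Critical value for a two-sided test at α = 0.1: z_{α/2} = 1.645.
Power = Φ(δ − 1.645) + Φ(−δ − 1.645) = Φ(1.532) + Φ(-4.822) = 0.9373 + 0.0000 = 0.9373.
Type II error: β = 1 − power = 1 − 0.9373 = 0.0627.

β ≈ 0.063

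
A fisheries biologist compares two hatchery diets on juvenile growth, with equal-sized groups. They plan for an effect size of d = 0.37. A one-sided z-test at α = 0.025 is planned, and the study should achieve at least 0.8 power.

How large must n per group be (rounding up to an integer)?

n = 115 per group

For power 0.8 need Φ(δ − z_{0.025}) = 0.8, so δ = z_{0.025} + z_{0.20} = 1.960 + 0.842 = 2.802.
δ = d·√(n/2) ⇒ n = 2(δ/d)² = 2 × (2.802 / 0.37)² = 114.67.
Round up to the next whole unit.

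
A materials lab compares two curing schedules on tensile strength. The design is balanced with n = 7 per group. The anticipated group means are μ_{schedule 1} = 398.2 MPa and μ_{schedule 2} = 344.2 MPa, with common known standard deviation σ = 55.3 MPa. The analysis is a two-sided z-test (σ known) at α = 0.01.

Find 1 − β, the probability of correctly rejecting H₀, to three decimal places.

Standardized effect: d = |μ_{schedule 1} − μ_{schedule 2}| / σ = |398.2 − 344.2| / 55.3 = 0.9765
Noncentrality parameter: λ = d·√(n/2) = 0.9765 × √(7/2) = 1.8268
Two-sided α = 0.01 → critical value z_{0.005} = 2.576.
Power = Φ(λ − 2.576) + Φ(−λ − 2.576) = Φ(-0.749) + Φ(-4.403) = 0.2269 + 0.0000 = 0.2269.

Power ≈ 0.227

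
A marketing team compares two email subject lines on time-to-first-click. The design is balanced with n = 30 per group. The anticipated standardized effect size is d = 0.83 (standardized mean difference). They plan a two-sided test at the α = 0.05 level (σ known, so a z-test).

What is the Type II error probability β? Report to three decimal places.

Noncentrality parameter: δ = d·√(n/2) = 0.83 × √(30/2) = 3.2146
Critical value for a two-sided test at α = 0.05: z_{α/2} = 1.960.
Power = Φ(δ − 1.960) + Φ(−δ − 1.960) = Φ(1.255) + Φ(-5.175) = 0.8952 + 0.0000 = 0.8952.
Type II error: β = 1 − power = 1 − 0.8952 = 0.1048.

β ≈ 0.105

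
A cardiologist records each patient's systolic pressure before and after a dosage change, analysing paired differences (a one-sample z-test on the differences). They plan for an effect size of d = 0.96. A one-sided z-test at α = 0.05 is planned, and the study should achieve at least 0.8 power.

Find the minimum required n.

n = 7

For power 0.8 need Φ(δ − z_{0.05}) = 0.8, so δ = z_{0.05} + z_{0.20} = 1.645 + 0.842 = 2.486.
δ = d·√n ⇒ n = (δ/d)² = (2.486 / 0.96)² = 6.71.
Rounding up, n = 7.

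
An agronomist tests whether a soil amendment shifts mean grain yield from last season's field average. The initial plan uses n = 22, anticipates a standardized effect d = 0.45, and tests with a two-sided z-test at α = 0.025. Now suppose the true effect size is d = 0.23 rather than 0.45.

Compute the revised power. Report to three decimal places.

Power ≈ 0.123

With d = 0.23: δ = d·√n = 0.23 × √22 = 1.0788. Critical value z_{0.0125} = 2.241.
Revised power = Φ(δ − 2.241) + Φ(−δ − 2.241) = Φ(-1.163) + Φ(-3.320) = 0.1225 + 0.0004 = 0.1229.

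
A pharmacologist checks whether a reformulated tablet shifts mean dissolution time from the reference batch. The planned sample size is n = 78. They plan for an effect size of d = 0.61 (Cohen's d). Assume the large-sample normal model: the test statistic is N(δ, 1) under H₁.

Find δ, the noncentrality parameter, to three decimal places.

δ ≈ 5.387

δ = d·√n = 0.61 × √78 = 5.3874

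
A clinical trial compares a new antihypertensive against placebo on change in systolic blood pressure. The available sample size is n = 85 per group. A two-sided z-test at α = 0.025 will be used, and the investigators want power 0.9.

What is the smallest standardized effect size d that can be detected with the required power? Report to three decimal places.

d ≈ 0.540

Required noncentrality: δ = z_{0.0125} + z_{0.10} = 2.241 + 1.282 = 3.523.
(The second rejection-region term Φ(−δ − z_{α/2}) is negligible and dropped.)
δ = d·√(n/2) ⇒ d = δ/√(n/2) = 3.523/√(85/2) = 0.5404.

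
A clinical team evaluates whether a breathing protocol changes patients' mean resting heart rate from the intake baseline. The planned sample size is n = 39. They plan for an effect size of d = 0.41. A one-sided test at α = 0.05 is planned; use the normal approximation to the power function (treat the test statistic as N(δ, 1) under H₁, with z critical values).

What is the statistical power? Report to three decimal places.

Power ≈ 0.820

Noncentrality parameter: λ = d·√n = 0.41 × √39 = 2.5604
One-sided α = 0.05 → critical value z_{0.05} = 1.645.
Power = Φ(λ − 1.645) = Φ(0.916) = 0.8201.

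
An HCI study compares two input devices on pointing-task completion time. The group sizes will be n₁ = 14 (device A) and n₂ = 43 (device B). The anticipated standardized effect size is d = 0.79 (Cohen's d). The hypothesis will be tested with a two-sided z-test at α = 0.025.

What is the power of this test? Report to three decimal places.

Noncentrality parameter: δ = d / √(1/n₁ + 1/n₂) = 0.79 / √(1/14 + 1/43) = 2.5674
Critical value for a two-sided test at α = 0.025: z_{α/2} = 2.241.
Power = Φ(δ − 2.241) + Φ(−δ − 2.241) = Φ(0.326) + Φ(-4.809) = 0.6278 + 0.0000 = 0.6278.

Power ≈ 0.628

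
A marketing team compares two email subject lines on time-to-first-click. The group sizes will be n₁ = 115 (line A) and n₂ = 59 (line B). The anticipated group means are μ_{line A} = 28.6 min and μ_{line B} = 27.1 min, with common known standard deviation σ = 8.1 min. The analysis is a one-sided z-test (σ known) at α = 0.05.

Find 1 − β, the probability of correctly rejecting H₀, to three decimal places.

Standardized effect: d = |μ_{line A} − μ_{line B}| / σ = |28.6 − 27.1| / 8.1 = 0.1852
Noncentrality parameter: δ = d / √(1/n₁ + 1/n₂) = 0.1852 / √(1/115 + 1/59) = 1.1564
One-sided α = 0.05 → critical value z_{0.05} = 1.645.
Power = Φ(δ − 1.645) = Φ(-0.488) = 0.3126.

Power ≈ 0.313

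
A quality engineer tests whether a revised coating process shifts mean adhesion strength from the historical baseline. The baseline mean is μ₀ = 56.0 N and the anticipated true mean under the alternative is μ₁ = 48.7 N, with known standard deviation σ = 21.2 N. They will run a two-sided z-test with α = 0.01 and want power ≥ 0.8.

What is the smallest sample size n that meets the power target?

n = 99

Standardized effect: d = |μ₁ − μ₀| / σ = |48.7 − 56.0| / 21.2 = 0.3443
For power 0.8 need Φ(δ − z_{0.005}) = 0.8, so δ = z_{0.005} + z_{0.20} = 2.576 + 0.842 = 3.417.
(Ignoring the negligible lower-tail rejection probability gives the usual closed-form inversion.)
δ = d·√n ⇒ n = (δ/d)² = (3.417 / 0.3443)² = 98.50.
Rounding up, n = 99.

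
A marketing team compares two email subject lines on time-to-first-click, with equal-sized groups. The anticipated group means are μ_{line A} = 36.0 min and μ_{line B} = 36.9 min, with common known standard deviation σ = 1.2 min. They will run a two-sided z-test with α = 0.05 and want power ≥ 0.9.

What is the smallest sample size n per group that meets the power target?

n = 38 per group

Standardized effect: d = |μ_{line A} − μ_{line B}| / σ = |36.0 − 36.9| / 1.2 = 0.7500
For power 0.9 need Φ(δ − z_{0.025}) = 0.9, so δ = z_{0.025} + z_{0.10} = 1.960 + 1.282 = 3.242.
(For δ > 0 the lower-tail rejection region contributes negligibly to power, so the one-term inversion is standard.)
δ = d·√(n/2) ⇒ n = 2(δ/d)² = 2 × (3.242 / 0.7500)² = 37.36.
Rounding up, n = 38 per group.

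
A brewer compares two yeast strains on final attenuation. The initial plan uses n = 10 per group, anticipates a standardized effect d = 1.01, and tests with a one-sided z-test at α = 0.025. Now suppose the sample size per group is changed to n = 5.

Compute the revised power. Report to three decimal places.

With n = 5 per group: δ = d·√(n/2) = 1.01 × √(5/2) = 1.5970. Critical value z_{0.025} = 1.960.
Revised power = P(Z > 1.960 − δ) = Φ(-0.363) = 0.3583.

Power ≈ 0.358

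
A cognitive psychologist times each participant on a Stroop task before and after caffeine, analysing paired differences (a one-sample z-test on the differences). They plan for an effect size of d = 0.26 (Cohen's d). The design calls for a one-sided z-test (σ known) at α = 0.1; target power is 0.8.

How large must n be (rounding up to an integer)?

For power 0.8 need Φ(δ − z_{0.1}) = 0.8, so δ = z_{0.1} + z_{0.20} = 1.282 + 0.842 = 2.123.
δ = d·√n ⇒ n = (δ/d)² = (2.123 / 0.26)² = 66.68.
Round up to the next whole unit.

n = 67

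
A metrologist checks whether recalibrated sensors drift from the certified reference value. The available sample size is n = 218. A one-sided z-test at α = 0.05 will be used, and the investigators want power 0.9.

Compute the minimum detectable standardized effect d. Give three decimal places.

Required noncentrality: δ = z_{0.05} + z_{0.10} = 1.645 + 1.282 = 2.926.
δ = d·√n ⇒ d = δ/√n = 2.926/√218 = 0.1982.

d ≈ 0.198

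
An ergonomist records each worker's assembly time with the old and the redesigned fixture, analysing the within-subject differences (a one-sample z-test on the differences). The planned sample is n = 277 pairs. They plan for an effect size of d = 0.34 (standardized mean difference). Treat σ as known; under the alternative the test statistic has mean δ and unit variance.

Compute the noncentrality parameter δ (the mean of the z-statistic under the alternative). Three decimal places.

The noncentrality parameter scales effect size by the design's sample-size factor: δ = d·√n = 0.34 × √277 = 5.6587

δ ≈ 5.659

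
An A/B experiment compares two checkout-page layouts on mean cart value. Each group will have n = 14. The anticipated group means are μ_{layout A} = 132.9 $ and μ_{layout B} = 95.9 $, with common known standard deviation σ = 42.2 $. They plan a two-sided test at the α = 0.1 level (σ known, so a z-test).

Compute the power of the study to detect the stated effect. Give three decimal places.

Power ≈ 0.750

Standardized effect: d = |μ_{layout A} − μ_{layout B}| / σ = |132.9 − 95.9| / 42.2 = 0.8768
Noncentrality parameter: δ = d·√(n/2) = 0.8768 × √(14/2) = 2.3197
Critical value for a two-sided test at α = 0.1: z_{α/2} = 1.645.
Power = Φ(δ − 1.645) + Φ(−δ − 1.645) = Φ(0.675) + Φ(-3.965) = 0.7501 + 0.0000 = 0.7502.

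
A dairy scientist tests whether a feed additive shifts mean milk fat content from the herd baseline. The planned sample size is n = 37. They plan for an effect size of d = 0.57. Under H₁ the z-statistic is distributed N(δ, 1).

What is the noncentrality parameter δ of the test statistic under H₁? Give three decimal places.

δ ≈ 3.467

δ = d·√n = 0.57 × √37 = 3.4672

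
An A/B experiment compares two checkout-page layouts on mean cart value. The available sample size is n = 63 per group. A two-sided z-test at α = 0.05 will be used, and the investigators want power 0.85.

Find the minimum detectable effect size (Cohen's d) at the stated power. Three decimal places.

d ≈ 0.534

Need Φ(δ − 1.960) = 0.85, so δ = 1.960 + 1.036 = 2.996.
(Lower-tail contribution to power is negligible for δ > 0.)
δ = d·√(n/2) ⇒ d = δ/√(n/2) = 2.996/√(63/2) = 0.5339.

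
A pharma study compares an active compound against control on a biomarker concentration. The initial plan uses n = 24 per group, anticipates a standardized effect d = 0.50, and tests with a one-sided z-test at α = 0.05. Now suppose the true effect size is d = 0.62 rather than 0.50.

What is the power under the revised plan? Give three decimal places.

Power ≈ 0.692

With d = 0.62: δ = d·√(n/2) = 0.62 × √(24/2) = 2.1477. Critical value z_{0.05} = 1.645.
Revised power = P(Z > 1.645 − δ) = Φ(0.503) = 0.6925.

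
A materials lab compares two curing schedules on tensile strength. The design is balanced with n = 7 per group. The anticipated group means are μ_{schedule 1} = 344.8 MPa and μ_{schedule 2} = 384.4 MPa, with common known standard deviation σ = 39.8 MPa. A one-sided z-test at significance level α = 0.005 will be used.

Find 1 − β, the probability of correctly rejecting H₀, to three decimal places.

Standardized effect: d = |μ_{schedule 1} − μ_{schedule 2}| / σ = |344.8 − 384.4| / 39.8 = 0.9950
Noncentrality parameter: δ = d·√(n/2) = 0.9950 × √(7/2) = 1.8614
Critical value for a one-sided test at α = 0.005: z_α = 2.576.
Power = Φ(δ − 2.576) = Φ(-0.714) = 0.2375.

Power ≈ 0.237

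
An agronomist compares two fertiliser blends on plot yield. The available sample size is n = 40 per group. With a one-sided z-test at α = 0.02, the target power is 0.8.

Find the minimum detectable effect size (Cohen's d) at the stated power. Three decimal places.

Required noncentrality: δ = z_{0.02} + z_{0.20} = 2.054 + 0.842 = 2.895.
δ = d·√(n/2) ⇒ d = δ/√(n/2) = 2.895/√(40/2) = 0.6474.

d ≈ 0.647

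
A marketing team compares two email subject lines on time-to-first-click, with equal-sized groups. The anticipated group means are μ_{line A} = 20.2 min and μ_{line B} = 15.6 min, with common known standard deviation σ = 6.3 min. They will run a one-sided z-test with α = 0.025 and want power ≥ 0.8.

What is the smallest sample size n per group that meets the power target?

Standardized effect: d = |μ_{line A} − μ_{line B}| / σ = |20.2 − 15.6| / 6.3 = 0.7302
For power 0.8 need Φ(δ − z_{0.025}) = 0.8, so δ = z_{0.025} + z_{0.20} = 1.960 + 0.842 = 2.802.
δ = d·√(n/2) ⇒ n = 2(δ/d)² = 2 × (2.802 / 0.7302)² = 29.44.
Rounding up, n = 30 per group.

n = 30 per group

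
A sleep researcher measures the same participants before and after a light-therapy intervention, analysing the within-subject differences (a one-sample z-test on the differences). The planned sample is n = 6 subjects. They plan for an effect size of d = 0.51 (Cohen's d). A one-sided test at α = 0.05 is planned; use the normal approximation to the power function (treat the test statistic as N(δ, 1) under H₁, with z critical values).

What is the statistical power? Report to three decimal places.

Noncentrality parameter: λ = d·√n = 0.51 × √6 = 1.2492
Critical value for a one-sided test at α = 0.05: z_α = 1.645.
Power = Φ(λ − 1.645) = Φ(-0.396) = 0.3462.

Power ≈ 0.346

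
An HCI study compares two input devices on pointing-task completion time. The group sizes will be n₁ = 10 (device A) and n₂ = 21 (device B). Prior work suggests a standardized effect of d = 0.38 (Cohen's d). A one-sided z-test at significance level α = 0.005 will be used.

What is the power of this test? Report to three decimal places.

Power ≈ 0.056

Noncentrality parameter: δ = d / √(1/n₁ + 1/n₂) = 0.38 / √(1/10 + 1/21) = 0.9890
One-sided α = 0.005 → critical value z_{0.005} = 2.576.
Power = P(Z > 2.576 − δ) = Φ(-1.587) = 0.0563.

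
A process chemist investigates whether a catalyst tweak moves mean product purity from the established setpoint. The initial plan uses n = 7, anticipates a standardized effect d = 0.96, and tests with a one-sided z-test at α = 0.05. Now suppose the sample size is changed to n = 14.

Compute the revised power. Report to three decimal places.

Power ≈ 0.974

With n = 14: δ = d·√n = 0.96 × √14 = 3.5920. Critical value z_{0.05} = 1.645.
Revised power = P(Z > 1.645 − δ) = Φ(1.947) = 0.9742.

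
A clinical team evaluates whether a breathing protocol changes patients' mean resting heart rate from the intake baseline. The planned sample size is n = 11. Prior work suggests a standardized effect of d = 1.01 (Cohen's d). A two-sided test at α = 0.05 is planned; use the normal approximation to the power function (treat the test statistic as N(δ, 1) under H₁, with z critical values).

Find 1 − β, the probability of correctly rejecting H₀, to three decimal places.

Power ≈ 0.918

Noncentrality parameter: δ = d·√n = 1.01 × √11 = 3.3498
Critical value for a two-sided test at α = 0.05: z_{α/2} = 1.960.
Power = Φ(δ − 1.960) + Φ(−δ − 1.960) = Φ(1.390) + Φ(-5.310) = 0.9177 + 0.0000 = 0.9177.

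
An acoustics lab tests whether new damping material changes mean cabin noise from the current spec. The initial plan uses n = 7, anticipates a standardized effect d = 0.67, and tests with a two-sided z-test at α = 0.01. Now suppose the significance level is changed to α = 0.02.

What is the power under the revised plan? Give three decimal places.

Power ≈ 0.290

δ = d·√n = 0.67 × √7 = 1.7727 (unchanged). New critical value: z_{0.01} = 2.326.
Revised power = Φ(δ − 2.326) + Φ(−δ − 2.326) = Φ(-0.554) + Φ(-4.099) = 0.2899 + 0.0000 = 0.2899.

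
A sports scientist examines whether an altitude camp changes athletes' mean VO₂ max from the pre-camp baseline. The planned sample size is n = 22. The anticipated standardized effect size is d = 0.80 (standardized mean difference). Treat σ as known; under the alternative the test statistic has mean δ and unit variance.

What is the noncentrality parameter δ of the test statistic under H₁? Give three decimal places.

δ ≈ 3.752

δ = d·√n = 0.80 × √22 = 3.7523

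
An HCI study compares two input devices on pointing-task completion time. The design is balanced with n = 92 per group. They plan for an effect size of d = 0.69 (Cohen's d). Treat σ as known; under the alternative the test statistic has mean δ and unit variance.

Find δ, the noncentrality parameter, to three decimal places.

δ ≈ 4.680

δ = d·√(n/2) = 0.69 × √(92/2) = 4.6798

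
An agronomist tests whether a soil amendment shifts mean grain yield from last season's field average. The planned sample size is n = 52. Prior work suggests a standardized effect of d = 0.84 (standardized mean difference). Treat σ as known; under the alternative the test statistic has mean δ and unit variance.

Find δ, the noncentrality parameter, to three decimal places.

δ ≈ 6.057

δ = d·√n = 0.84 × √52 = 6.0573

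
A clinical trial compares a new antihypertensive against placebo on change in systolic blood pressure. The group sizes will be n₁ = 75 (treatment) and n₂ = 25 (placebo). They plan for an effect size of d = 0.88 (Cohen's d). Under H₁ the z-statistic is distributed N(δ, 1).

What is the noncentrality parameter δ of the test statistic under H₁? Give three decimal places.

The noncentrality parameter scales effect size by the design's sample-size factor: δ = d / √(1/n₁ + 1/n₂) = 0.88 / √(1/75 + 1/25) = 3.8105

δ ≈ 3.811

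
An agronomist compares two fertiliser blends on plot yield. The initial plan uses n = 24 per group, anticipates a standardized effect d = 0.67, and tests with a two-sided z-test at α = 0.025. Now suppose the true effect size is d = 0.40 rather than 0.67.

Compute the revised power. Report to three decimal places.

Power ≈ 0.196

With d = 0.40: δ = d·√(n/2) = 0.40 × √(24/2) = 1.3856. Critical value z_{0.0125} = 2.241.
Revised power = Φ(δ − 2.241) + Φ(−δ − 2.241) = Φ(-0.856) + Φ(-3.627) = 0.1961 + 0.0001 = 0.1962.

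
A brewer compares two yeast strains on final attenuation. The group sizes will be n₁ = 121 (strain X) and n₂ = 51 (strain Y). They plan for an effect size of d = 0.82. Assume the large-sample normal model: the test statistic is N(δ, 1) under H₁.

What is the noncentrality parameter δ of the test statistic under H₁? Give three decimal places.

δ = d / √(1/n₁ + 1/n₂) = 0.82 / √(1/121 + 1/51) = 4.9116

δ ≈ 4.912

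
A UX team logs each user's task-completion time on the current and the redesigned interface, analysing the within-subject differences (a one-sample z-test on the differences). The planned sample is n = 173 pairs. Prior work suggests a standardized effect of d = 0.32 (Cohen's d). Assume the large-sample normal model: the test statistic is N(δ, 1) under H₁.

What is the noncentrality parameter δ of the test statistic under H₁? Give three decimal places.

δ ≈ 4.209

The noncentrality parameter scales effect size by the design's sample-size factor: δ = d·√n = 0.32 × √173 = 4.2089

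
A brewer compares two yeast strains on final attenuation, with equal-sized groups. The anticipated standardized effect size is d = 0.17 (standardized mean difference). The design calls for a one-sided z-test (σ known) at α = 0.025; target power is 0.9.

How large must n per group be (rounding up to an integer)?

For power 0.9 need Φ(δ − z_{0.025}) = 0.9, so δ = z_{0.025} + z_{0.10} = 1.960 + 1.282 = 3.242.
δ = d·√(n/2) ⇒ n = 2(δ/d)² = 2 × (3.242 / 0.17)² = 727.16.
Round up to the next whole unit.

n = 728 per group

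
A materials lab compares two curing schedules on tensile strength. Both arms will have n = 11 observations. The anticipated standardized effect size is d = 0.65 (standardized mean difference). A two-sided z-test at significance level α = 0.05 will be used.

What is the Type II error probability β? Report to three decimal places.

Noncentrality parameter: δ = d·√(n/2) = 0.65 × √(11/2) = 1.5244
Critical value for a two-sided test at α = 0.05: z_{α/2} = 1.960.
Power = Φ(δ − 1.960) + Φ(−δ − 1.960) = Φ(-0.436) + Φ(-3.484) = 0.3316 + 0.0002 = 0.3318.
Type II error: β = 1 − power = 1 − 0.3318 = 0.6682.

β ≈ 0.668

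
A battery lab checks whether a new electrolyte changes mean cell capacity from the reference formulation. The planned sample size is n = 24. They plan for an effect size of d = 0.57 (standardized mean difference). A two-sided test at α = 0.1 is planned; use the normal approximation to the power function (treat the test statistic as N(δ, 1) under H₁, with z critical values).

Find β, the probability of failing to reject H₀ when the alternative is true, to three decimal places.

Noncentrality parameter: δ = d·√n = 0.57 × √24 = 2.7924
Two-sided α = 0.1 → critical value z_{0.05} = 1.645.
Power = Φ(δ − 1.645) + Φ(−δ − 1.645) = Φ(1.148) + Φ(-4.437) = 0.8744 + 0.0000 = 0.8744.
Type II error: β = 1 − power = 1 − 0.8744 = 0.1256.

β ≈ 0.126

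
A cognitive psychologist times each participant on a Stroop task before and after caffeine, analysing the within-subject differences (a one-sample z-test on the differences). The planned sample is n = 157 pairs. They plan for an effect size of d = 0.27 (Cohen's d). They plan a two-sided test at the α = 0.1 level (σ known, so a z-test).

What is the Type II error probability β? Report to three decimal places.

β ≈ 0.041

Noncentrality parameter: δ = d·√n = 0.27 × √157 = 3.3831
Critical value for a two-sided test at α = 0.1: z_{α/2} = 1.645.
Power = Φ(δ − 1.645) + Φ(−δ − 1.645) = Φ(1.738) + Φ(-5.028) = 0.9589 + 0.0000 = 0.9589.
Type II error: β = 1 − power = 1 − 0.9589 = 0.0411.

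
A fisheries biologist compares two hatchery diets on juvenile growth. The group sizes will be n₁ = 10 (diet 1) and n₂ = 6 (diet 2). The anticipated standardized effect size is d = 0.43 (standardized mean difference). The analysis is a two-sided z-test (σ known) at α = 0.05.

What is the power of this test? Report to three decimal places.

Noncentrality parameter: δ = d / √(1/n₁ + 1/n₂) = 0.43 / √(1/10 + 1/6) = 0.8327
Two-sided α = 0.05 → critical value z_{0.025} = 1.960.
Power = Φ(δ − 1.960) + Φ(−δ − 1.960) = Φ(-1.127) + Φ(-2.793) = 0.1298 + 0.0026 = 0.1324.

Power ≈ 0.132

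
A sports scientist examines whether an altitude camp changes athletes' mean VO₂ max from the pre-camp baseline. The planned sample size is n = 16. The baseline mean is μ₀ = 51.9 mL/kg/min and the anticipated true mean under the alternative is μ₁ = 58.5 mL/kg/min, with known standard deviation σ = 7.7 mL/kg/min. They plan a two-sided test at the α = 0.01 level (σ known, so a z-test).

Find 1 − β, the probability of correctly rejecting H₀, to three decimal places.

Standardized effect: d = |μ₁ − μ₀| / σ = |58.5 − 51.9| / 7.7 = 0.8571
Noncentrality parameter: λ = d·√n = 0.8571 × √16 = 3.4286
Critical value for a two-sided test at α = 0.01: z_{α/2} = 2.576.
Power = Φ(λ − 2.576) + Φ(−λ − 2.576) = Φ(0.853) + Φ(-6.004) = 0.8031 + 0.0000 = 0.8031.

Power ≈ 0.803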